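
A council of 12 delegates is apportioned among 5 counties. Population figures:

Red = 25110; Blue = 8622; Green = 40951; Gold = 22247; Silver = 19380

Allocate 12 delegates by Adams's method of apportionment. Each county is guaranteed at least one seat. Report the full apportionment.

Red: 3; Blue: 1; Green: 4; Gold: 2; Silver: 2

Standard divisor 116310/12 ≈ 9692.5; standard quotas: Red 2.591, Blue 0.890, Green 4.225, Gold 2.295, Silver 1.999.
Rounding up gives 3, 1, 5, 3, 2 = 14 seats, so the divisor must be adjusted.
With modified divisor 11800: modified quotas Red 2.128, Blue 0.731, Green 3.470, Gold 1.885, Silver 1.642.
Rounding up: Red 3, Blue 1, Green 4, Gold 2, Silver 2 (total 12).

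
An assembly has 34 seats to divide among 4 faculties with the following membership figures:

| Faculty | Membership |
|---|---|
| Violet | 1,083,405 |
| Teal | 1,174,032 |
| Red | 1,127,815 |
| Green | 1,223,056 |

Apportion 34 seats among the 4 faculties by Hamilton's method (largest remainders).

Violet 8; Teal 9; Red 8; Green 9

The standard divisor is 4608308/34 ≈ 135538.471.
Standard quotas: Violet 7.9933, Teal 8.6620, Red 8.3210, Green 9.0237.
Lower quotas: Violet 7, Teal 8, Red 8, Green 9 (sum 32, leaving 2 seats).
Remainders in descending order: Violet 0.9933, Teal 0.6620, Red 0.3210, Green 0.0237.
Largest remainders: Violet, Teal receive the extra seats.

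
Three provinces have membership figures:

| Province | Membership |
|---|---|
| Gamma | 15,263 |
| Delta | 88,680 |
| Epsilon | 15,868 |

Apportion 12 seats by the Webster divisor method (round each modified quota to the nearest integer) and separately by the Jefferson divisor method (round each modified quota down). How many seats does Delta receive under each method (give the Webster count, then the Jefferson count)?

9 and 10

Webster: Gamma 1, Delta 9, Epsilon 2.
Jefferson: Gamma 1, Delta 10, Epsilon 1.
Delta gets 9 under Webster and 10 under Jefferson.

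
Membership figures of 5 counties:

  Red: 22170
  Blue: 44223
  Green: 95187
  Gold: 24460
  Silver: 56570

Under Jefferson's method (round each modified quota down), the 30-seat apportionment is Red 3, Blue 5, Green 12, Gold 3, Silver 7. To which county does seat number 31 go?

Priority for the next seat is population ÷ (current seats + 1).
Priorities: Red 5542.500, Blue 7370.500, Green 7322.077, Gold 6115.000, Silver 7071.250.
Highest priority: Blue.

Blue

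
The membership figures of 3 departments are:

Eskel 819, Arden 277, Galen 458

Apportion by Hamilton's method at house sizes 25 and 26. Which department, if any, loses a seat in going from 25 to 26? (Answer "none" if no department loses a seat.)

Arden

At 25 seats: Eskel 13, Arden 5, Galen 7.
At 26 seats: Eskel 14, Arden 4, Galen 8.
Arden drops from 5 to 4.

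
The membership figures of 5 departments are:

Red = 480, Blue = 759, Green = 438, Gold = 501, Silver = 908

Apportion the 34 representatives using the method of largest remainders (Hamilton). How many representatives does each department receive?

Total 3086; standard divisor 3086/34 ≈ 90.765.
Standard quotas: Red 5.288, Blue 8.362, Green 4.826, Gold 5.520, Silver 10.004.
Lower quotas: Red 5, Blue 8, Green 4, Gold 5, Silver 10 (sum 32, leaving 2 seats).
Remainders in descending order: Green 0.826, Gold 0.520, Blue 0.362, Red 0.288, Silver 0.004.
The surplus seats go to Green, Gold.

Red=5; Blue=8; Green=5; Gold=6; Silver=10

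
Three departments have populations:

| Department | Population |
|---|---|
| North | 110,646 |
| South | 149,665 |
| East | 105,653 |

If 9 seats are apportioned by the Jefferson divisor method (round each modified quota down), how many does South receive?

Standard divisor 365964/9 ≈ 40662.667; standard quotas: North 2.721, South 3.681, East 2.598.
Rounding down gives 2, 3, 2 = 7 seats, so the divisor must be adjusted.
With modified divisor 36000: modified quotas North 3.074, South 4.157, East 2.935.
Rounding down: North 3, South 4, East 2 (total 9).
South receives 4.

4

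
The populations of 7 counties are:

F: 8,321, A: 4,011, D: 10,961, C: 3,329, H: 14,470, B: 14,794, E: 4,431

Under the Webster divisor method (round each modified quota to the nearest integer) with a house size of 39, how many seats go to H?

9

Standard divisor 60317/39 ≈ 1546.59; standard quotas: F 5.380, A 2.593, D 7.087, C 2.152, H 9.356, B 9.566, E 2.865.
Rounding to the nearest integer gives F 5, A 3, D 7, C 2, H 9, B 10, E 3 — total 39, matching the house size, so no adjustment is needed.
H receives 9.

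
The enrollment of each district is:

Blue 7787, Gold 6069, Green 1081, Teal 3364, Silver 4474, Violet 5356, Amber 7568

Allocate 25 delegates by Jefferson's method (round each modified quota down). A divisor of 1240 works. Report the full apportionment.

With modified divisor 1240: modified quotas Blue 6.280, Gold 4.894, Green 0.872, Teal 2.713, Silver 3.608, Violet 4.319, Amber 6.103.
Rounding down: Blue 6, Gold 4, Green 0, Teal 2, Silver 3, Violet 4, Amber 6 (total 25).

Blue 6, Gold 4, Green 0, Teal 2, Silver 3, Violet 4, Amber 6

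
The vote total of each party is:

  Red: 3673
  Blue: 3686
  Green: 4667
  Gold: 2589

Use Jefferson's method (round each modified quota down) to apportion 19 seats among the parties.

Red=5, Blue=5, Green=6, Gold=3

Standard divisor 14615/19 ≈ 769.211; standard quotas: Red 4.775, Blue 4.792, Green 6.067, Gold 3.366.
Rounding down gives 4, 4, 6, 3 = 17 seats, so the divisor must be adjusted.
With modified divisor 700: modified quotas Red 5.247, Blue 5.266, Green 6.667, Gold 3.699.
Rounding down: Red 5, Blue 5, Green 6, Gold 3 (total 19).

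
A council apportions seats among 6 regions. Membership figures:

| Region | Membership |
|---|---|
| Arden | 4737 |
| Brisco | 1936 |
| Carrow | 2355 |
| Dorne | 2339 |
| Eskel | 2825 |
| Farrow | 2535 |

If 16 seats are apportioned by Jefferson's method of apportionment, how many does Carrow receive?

Standard divisor 16727/16 ≈ 1045.438; standard quotas: Arden 4.531, Brisco 1.852, Carrow 2.253, Dorne 2.237, Eskel 2.702, Farrow 2.425.
Rounding down gives 4, 1, 2, 2, 2, 2 = 13 seats, so the divisor must be adjusted.
With modified divisor 900: modified quotas Arden 5.263, Brisco 2.151, Carrow 2.617, Dorne 2.599, Eskel 3.139, Farrow 2.817.
Rounding down: Arden 5, Brisco 2, Carrow 2, Dorne 2, Eskel 3, Farrow 2 (total 16).
Carrow receives 2.

2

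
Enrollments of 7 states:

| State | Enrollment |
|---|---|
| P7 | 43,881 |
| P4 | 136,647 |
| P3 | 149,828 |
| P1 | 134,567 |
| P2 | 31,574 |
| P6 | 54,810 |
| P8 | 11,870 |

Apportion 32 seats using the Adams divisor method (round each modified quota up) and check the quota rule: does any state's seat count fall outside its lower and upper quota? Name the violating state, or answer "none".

none

Standard quotas: P7 2.493, P4 7.764, P3 8.513, P1 7.646, P2 1.794, P6 3.114, P8 0.674.
Adams allocation: P7 3, P4 8, P3 8, P1 7, P2 2, P6 3, P8 1.
Every allocation lies between the lower and upper quota.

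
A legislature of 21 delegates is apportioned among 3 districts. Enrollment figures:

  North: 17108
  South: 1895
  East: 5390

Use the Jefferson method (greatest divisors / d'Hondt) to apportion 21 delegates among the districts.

Standard divisor 24393/21 ≈ 1161.571; standard quotas: North 14.728, South 1.631, East 4.640.
Rounding down gives 14, 1, 4 = 19 seats, so the divisor must be adjusted.
With modified divisor 1073.6: modified quotas North 15.935, South 1.765, East 5.020.
Rounding down: North 15, South 1, East 5 (total 21).

North 15; South 1; East 5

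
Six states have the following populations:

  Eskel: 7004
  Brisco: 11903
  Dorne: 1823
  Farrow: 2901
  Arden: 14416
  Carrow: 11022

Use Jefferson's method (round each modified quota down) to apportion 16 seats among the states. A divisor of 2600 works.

Eskel: 2, Brisco: 4, Dorne: 0, Farrow: 1, Arden: 5, Carrow: 4

With modified divisor 2600: modified quotas Eskel 2.694, Brisco 4.578, Dorne 0.701, Farrow 1.116, Arden 5.545, Carrow 4.239.
Rounding down: Eskel 2, Brisco 4, Dorne 0, Farrow 1, Arden 5, Carrow 4 (total 16).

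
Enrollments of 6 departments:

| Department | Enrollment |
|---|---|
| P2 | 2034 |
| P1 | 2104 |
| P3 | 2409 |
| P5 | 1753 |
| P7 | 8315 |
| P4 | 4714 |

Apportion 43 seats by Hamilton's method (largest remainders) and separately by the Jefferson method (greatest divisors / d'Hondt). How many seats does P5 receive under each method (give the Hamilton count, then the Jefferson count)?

4 and 3

Hamilton: P2 4, P1 4, P3 5, P5 4, P7 17, P4 9.
Jefferson: P2 4, P1 4, P3 5, P5 3, P7 17, P4 10.
P5 gets 4 under Hamilton and 3 under Jefferson.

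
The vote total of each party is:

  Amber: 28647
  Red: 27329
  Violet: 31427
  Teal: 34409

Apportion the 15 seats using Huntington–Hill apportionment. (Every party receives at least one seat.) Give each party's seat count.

With divisor 8079: modified quotas Amber 3.546, Red 3.383, Violet 3.890, Teal 4.259.
Geometric-mean thresholds: Amber √(3·4)=3.464, Red √(3·4)=3.464, Violet √(3·4)=3.464, Teal √(4·5)=4.472.
Each quota rounded against its threshold gives Amber 4, Red 3, Violet 4, Teal 4 (total 15).

Amber 4; Red 3; Violet 4; Teal 4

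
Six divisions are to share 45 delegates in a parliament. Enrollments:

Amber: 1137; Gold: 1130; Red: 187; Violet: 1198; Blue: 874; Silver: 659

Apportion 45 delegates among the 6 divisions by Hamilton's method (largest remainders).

Standard divisor: 5185 ÷ 45 ≈ 115.222.
Standard quotas: Amber 9.868, Gold 9.807, Red 1.623, Violet 10.397, Blue 7.585, Silver 5.719.
Lower quotas: Amber 9, Gold 9, Red 1, Violet 10, Blue 7, Silver 5 (sum 41, leaving 4 seats).
Remainders in descending order: Amber 0.868, Gold 0.807, Silver 0.719, Red 0.623, Blue 0.585, Violet 0.397.
Largest remainders: Amber, Gold, Silver, Red receive the extra seats.

Amber 10, Gold 10, Red 2, Violet 10, Blue 7, Silver 6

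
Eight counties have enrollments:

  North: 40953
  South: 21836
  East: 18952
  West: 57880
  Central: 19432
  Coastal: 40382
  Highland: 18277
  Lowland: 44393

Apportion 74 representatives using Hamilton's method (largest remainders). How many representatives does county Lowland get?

Total 262105; standard divisor 262105/74 ≈ 3541.959.
Standard quotas: North 11.5622, South 6.1649, East 5.3507, West 16.3412, Central 5.4862, Coastal 11.4010, Highland 5.1601, Lowland 12.5335.
Lower quotas: North 11, South 6, East 5, West 16, Central 5, Coastal 11, Highland 5, Lowland 12 (sum 71, leaving 3 seats).
Remainders in descending order: North 0.5622, Lowland 0.5335, Central 0.4862, Coastal 0.4010, East 0.3507, West 0.3412, South 0.1649, Highland 0.1601.
Largest remainders: North, Lowland, Central receive the extra seats.
Lowland receives 13.

13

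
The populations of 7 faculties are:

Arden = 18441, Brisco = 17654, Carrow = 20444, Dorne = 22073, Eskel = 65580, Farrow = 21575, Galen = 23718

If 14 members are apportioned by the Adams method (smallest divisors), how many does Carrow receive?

2

Standard divisor 189485/14 ≈ 13534.643; standard quotas: Arden 1.363, Brisco 1.304, Carrow 1.510, Dorne 1.631, Eskel 4.845, Farrow 1.594, Galen 1.752.
Rounding up gives 2, 2, 2, 2, 5, 2, 2 = 17 seats, so the divisor must be adjusted.
With modified divisor 19400: modified quotas Arden 0.951, Brisco 0.910, Carrow 1.054, Dorne 1.138, Eskel 3.380, Farrow 1.112, Galen 1.223.
Rounding up: Arden 1, Brisco 1, Carrow 2, Dorne 2, Eskel 4, Farrow 2, Galen 2 (total 14).
Carrow receives 2.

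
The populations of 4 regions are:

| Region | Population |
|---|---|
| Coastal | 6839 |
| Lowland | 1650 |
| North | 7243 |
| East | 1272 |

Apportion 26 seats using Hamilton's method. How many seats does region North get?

The standard divisor is 17004/26 = 654.
Standard quotas: Coastal 10.4572, Lowland 2.5229, North 11.0749, East 1.9450.
Lower quotas: Coastal 10, Lowland 2, North 11, East 1 (sum 24, leaving 2 seats).
Remainders in descending order: East 0.9450, Lowland 0.5229, Coastal 0.4572, North 0.0749.
The surplus seats go to East, Lowland.
North receives 11.

11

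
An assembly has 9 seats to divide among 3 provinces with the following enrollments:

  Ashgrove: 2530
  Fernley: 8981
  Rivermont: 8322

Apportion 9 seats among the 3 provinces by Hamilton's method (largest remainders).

Total 19833; standard divisor 19833/9 ≈ 2203.667.
Standard quotas: Ashgrove 1.1481, Fernley 4.0755, Rivermont 3.7764.
Lower quotas: Ashgrove 1, Fernley 4, Rivermont 3 (sum 8, leaving 1 seat).
Remainders in descending order: Rivermont 0.7764, Ashgrove 0.1481, Fernley 0.0755.
The surplus seat goes to Rivermont.

Ashgrove: 1, Fernley: 4, Rivermont: 4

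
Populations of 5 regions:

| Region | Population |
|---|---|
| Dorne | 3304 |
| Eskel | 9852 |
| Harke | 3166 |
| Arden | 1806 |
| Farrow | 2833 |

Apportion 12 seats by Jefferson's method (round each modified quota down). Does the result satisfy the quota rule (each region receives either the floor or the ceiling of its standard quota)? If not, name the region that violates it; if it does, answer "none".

Standard quotas: Dorne 1.892, Eskel 5.640, Harke 1.813, Arden 1.034, Farrow 1.622.
Jefferson allocation: Dorne 2, Eskel 6, Harke 2, Arden 1, Farrow 1.
Every allocation lies between the lower and upper quota.

none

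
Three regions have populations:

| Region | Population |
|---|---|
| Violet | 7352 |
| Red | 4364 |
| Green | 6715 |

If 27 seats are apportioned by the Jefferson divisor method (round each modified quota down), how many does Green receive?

Standard divisor 18431/27 ≈ 682.63; standard quotas: Violet 10.770, Red 6.393, Green 9.837.
Rounding down gives 10, 6, 9 = 25 seats, so the divisor must be adjusted.
With modified divisor 650: modified quotas Violet 11.311, Red 6.714, Green 10.331.
Rounding down: Violet 11, Red 6, Green 10 (total 27).
Green receives 10.

10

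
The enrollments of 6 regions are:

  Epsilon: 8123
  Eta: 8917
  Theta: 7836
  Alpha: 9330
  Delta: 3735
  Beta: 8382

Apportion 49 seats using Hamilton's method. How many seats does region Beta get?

9

Standard divisor: 46323 ÷ 49 ≈ 945.367.
Standard quotas: Epsilon 8.5924, Eta 9.4323, Theta 8.2888, Alpha 9.8692, Delta 3.9508, Beta 8.8664.
Lower quotas: Epsilon 8, Eta 9, Theta 8, Alpha 9, Delta 3, Beta 8 (sum 45, leaving 4 seats).
Remainders in descending order: Delta 0.9508, Alpha 0.8692, Beta 0.8664, Epsilon 0.5924, Eta 0.4323, Theta 0.2888.
Largest remainders: Delta, Alpha, Beta, Epsilon receive the extra seats.
Beta receives 9.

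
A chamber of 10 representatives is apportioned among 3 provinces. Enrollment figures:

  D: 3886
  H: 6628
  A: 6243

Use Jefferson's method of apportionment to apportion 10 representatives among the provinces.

D: 2, H: 4, A: 4

Standard divisor 16757/10 ≈ 1675.7; standard quotas: D 2.319, H 3.955, A 3.726.
Rounding down gives 2, 3, 3 = 8 seats, so the divisor must be adjusted.
With modified divisor 1400: modified quotas D 2.776, H 4.734, A 4.459.
Rounding down: D 2, H 4, A 4 (total 10).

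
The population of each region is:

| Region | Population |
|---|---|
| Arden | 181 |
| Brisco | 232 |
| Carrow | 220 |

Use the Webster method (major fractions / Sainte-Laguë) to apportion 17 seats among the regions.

Arden 5, Brisco 6, Carrow 6

Standard divisor 633/17 ≈ 37.235; standard quotas: Arden 4.861, Brisco 6.231, Carrow 5.908.
Rounding to the nearest integer gives Arden 5, Brisco 6, Carrow 6 — total 17, matching the house size, so no adjustment is needed.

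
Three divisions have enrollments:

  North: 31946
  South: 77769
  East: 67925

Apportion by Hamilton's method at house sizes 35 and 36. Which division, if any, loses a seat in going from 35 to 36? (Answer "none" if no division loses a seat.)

none

At 35 seats: North 6, South 15, East 14.
At 36 seats: North 6, South 16, East 14.
No division's allocation decreased.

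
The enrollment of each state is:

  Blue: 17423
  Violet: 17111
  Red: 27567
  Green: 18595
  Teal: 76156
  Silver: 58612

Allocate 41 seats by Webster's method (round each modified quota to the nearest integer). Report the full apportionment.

Standard divisor 215464/41 ≈ 5255.22; standard quotas: Blue 3.315, Violet 3.256, Red 5.246, Green 3.538, Teal 14.491, Silver 11.153.
Rounding to the nearest integer gives 3, 3, 5, 4, 14, 11 = 40 seats, so the divisor must be adjusted.
With modified divisor 5200: modified quotas Blue 3.351, Violet 3.291, Red 5.301, Green 3.576, Teal 14.645, Silver 11.272.
Rounding to the nearest integer: Blue 3, Violet 3, Red 5, Green 4, Teal 15, Silver 11 (total 41).

Blue 3; Violet 3; Red 5; Green 4; Teal 15; Silver 11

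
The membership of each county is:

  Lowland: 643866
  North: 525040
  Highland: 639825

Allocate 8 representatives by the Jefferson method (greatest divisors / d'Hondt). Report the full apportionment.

Lowland 3; North 2; Highland 3

Standard divisor 1808731/8 ≈ 226091.375; standard quotas: Lowland 2.848, North 2.322, Highland 2.830.
Rounding down gives 2, 2, 2 = 6 seats, so the divisor must be adjusted.
With modified divisor 194100: modified quotas Lowland 3.317, North 2.705, Highland 3.296.
Rounding down: Lowland 3, North 2, Highland 3 (total 8).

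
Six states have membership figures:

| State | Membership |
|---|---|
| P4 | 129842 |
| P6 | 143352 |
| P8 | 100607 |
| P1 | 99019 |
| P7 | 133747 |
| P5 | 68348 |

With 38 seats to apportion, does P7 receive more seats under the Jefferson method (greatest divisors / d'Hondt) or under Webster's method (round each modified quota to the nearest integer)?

Jefferson

Jefferson: P4 7, P6 8, P8 6, P1 5, P7 8, P5 4.
Webster: P4 7, P6 8, P8 6, P1 6, P7 7, P5 4.
P7 gets 8 under Jefferson and 7 under Webster.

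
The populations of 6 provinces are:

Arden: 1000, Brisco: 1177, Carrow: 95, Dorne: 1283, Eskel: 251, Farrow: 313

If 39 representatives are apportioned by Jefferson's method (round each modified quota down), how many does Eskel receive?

2

Standard divisor 4119/39 ≈ 105.615; standard quotas: Arden 9.468, Brisco 11.144, Carrow 0.899, Dorne 12.148, Eskel 2.377, Farrow 2.964.
Rounding down gives 9, 11, 0, 12, 2, 2 = 36 seats, so the divisor must be adjusted.
With modified divisor 98.4: modified quotas Arden 10.163, Brisco 11.961, Carrow 0.965, Dorne 13.039, Eskel 2.551, Farrow 3.181.
Rounding down: Arden 10, Brisco 11, Carrow 0, Dorne 13, Eskel 2, Farrow 3 (total 39).
Eskel receives 2.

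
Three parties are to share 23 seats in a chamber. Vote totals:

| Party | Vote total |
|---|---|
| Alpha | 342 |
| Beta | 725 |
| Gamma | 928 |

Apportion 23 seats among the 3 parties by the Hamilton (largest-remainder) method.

Alpha: 4; Beta: 8; Gamma: 11

The standard divisor is 1995/23 ≈ 86.739.
Standard quotas: Alpha 3.943, Beta 8.358, Gamma 10.699.
Lower quotas: Alpha 3, Beta 8, Gamma 10 (sum 21, leaving 2 seats).
Remainders in descending order: Alpha 0.943, Gamma 0.699, Beta 0.358.
The surplus seats go to Alpha, Gamma.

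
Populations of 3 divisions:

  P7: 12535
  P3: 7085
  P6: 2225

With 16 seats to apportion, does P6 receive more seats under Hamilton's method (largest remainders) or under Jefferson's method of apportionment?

Hamilton

Hamilton: P7 9, P3 5, P6 2.
Jefferson: P7 10, P3 5, P6 1.
P6 gets 2 under Hamilton and 1 under Jefferson.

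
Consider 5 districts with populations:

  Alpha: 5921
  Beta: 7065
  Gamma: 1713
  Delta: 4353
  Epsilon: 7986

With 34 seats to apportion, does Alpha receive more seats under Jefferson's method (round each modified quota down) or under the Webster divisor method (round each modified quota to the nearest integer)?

Jefferson

Jefferson: Alpha 8, Beta 9, Gamma 2, Delta 5, Epsilon 10.
Webster: Alpha 7, Beta 9, Gamma 2, Delta 6, Epsilon 10.
Alpha gets 8 under Jefferson and 7 under Webster.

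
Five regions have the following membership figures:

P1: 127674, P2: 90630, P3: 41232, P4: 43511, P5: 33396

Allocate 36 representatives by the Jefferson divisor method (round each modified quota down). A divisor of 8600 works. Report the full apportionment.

With modified divisor 8600: modified quotas P1 14.846, P2 10.538, P3 4.794, P4 5.059, P5 3.883.
Rounding down: P1 14, P2 10, P3 4, P4 5, P5 3 (total 36).

P1: 14, P2: 10, P3: 4, P4: 5, P5: 3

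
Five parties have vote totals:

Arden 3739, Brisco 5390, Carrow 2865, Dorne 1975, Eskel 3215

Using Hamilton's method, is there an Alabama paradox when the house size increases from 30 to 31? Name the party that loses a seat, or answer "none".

none

At 30 seats: Arden 7, Brisco 9, Carrow 5, Dorne 3, Eskel 6.
At 31 seats: Arden 7, Brisco 10, Carrow 5, Dorne 3, Eskel 6.
No party's allocation decreased.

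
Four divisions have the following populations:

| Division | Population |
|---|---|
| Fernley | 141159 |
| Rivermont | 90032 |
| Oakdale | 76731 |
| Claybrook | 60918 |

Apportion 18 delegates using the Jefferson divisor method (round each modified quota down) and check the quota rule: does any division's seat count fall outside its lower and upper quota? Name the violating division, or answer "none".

none

Standard quotas: Fernley 6.889, Rivermont 4.394, Oakdale 3.745, Claybrook 2.973.
Jefferson allocation: Fernley 7, Rivermont 4, Oakdale 4, Claybrook 3.
Every allocation lies between the lower and upper quota.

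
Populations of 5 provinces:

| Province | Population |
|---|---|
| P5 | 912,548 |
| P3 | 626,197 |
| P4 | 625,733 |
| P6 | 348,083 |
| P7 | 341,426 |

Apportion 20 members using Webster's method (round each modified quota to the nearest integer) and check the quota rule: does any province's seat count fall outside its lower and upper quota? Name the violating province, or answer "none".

Standard quotas: P5 6.395, P3 4.388, P4 4.385, P6 2.439, P7 2.393.
Webster allocation: P5 7, P3 4, P4 4, P6 3, P7 2.
Every allocation lies between the lower and upper quota.

none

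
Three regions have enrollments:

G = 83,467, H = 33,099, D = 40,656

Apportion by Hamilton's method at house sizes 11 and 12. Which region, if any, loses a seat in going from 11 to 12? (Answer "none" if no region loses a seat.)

At 11 seats: G 6, H 2, D 3.
At 12 seats: G 6, H 3, D 3.
No region's allocation decreased.

none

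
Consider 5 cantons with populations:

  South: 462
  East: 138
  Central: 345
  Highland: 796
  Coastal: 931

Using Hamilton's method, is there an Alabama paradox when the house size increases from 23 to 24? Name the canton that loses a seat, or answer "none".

At 23 seats: South 4, East 1, Central 3, Highland 7, Coastal 8.
At 24 seats: South 4, East 1, Central 3, Highland 7, Coastal 9.
No canton's allocation decreased.

none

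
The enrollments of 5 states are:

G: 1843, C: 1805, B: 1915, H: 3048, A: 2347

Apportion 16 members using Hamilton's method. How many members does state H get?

The standard divisor is 10958/16 ≈ 684.875.
Standard quotas: G 2.691, C 2.636, B 2.796, H 4.450, A 3.427.
Lower quotas: G 2, C 2, B 2, H 4, A 3 (sum 13, leaving 3 seats).
Remainders in descending order: B 0.796, G 0.691, C 0.636, H 0.450, A 0.427.
Largest remainders: B, G, C receive the extra seats.
H receives 4.

4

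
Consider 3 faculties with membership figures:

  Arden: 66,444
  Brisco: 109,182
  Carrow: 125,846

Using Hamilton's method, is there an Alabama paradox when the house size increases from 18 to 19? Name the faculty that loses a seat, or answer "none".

none

At 18 seats: Arden 4, Brisco 7, Carrow 7.
At 19 seats: Arden 4, Brisco 7, Carrow 8.
No faculty's allocation decreased.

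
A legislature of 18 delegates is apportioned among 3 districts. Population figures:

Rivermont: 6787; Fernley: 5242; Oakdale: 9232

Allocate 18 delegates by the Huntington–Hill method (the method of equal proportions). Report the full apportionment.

Rivermont 6, Fernley 4, Oakdale 8

With divisor 1203: modified quotas Rivermont 5.642, Fernley 4.357, Oakdale 7.674.
Geometric-mean thresholds: Rivermont √(5·6)=5.477, Fernley √(4·5)=4.472, Oakdale √(7·8)=7.483.
Each quota rounded against its threshold gives Rivermont 6, Fernley 4, Oakdale 8 (total 18).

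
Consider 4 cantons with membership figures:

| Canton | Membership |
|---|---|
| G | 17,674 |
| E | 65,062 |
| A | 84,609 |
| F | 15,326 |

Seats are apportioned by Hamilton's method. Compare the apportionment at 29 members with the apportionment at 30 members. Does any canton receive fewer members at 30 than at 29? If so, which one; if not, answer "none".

F

At 29 seats: G 3, E 10, A 13, F 3.
At 30 seats: G 3, E 11, A 14, F 2.
F drops from 3 to 2.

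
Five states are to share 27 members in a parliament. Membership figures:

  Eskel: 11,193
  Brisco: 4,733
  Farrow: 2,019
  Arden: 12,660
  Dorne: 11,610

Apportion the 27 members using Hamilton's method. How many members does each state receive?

Eskel: 7, Brisco: 3, Farrow: 1, Arden: 8, Dorne: 8

Standard divisor: 42215 ÷ 27 ≈ 1563.519.
Standard quotas: Eskel 7.1589, Brisco 3.0271, Farrow 1.2913, Arden 8.0971, Dorne 7.4256.
Lower quotas: Eskel 7, Brisco 3, Farrow 1, Arden 8, Dorne 7 (sum 26, leaving 1 seat).
Remainders in descending order: Dorne 0.4256, Farrow 0.2913, Eskel 0.1589, Arden 0.0971, Brisco 0.0271.
The surplus seat goes to Dorne.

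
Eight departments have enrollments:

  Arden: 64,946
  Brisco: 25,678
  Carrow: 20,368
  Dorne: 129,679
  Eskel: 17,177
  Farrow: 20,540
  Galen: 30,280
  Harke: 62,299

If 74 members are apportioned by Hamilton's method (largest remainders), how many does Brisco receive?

Standard divisor: 370967 ÷ 74 ≈ 5013.068.
Standard quotas: Arden 12.9553, Brisco 5.1222, Carrow 4.0630, Dorne 25.8682, Eskel 3.4264, Farrow 4.0973, Galen 6.0402, Harke 12.4273.
Lower quotas: Arden 12, Brisco 5, Carrow 4, Dorne 25, Eskel 3, Farrow 4, Galen 6, Harke 12 (sum 71, leaving 3 seats).
Remainders in descending order: Arden 0.9553, Dorne 0.8682, Harke 0.4273, Eskel 0.4264, Brisco 0.1222, Farrow 0.0973, Carrow 0.0630, Galen 0.0402.
Largest remainders: Arden, Dorne, Harke receive the extra seats.
Brisco receives 5.

5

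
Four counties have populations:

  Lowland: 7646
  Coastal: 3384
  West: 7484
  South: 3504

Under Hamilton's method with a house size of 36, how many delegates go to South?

Standard divisor: 22018 ÷ 36 ≈ 611.611.
Standard quotas: Lowland 12.5014, Coastal 5.5329, West 12.2365, South 5.7291.
Lower quotas: Lowland 12, Coastal 5, West 12, South 5 (sum 34, leaving 2 seats).
Remainders in descending order: South 0.7291, Coastal 0.5329, Lowland 0.5014, West 0.2365.
The surplus seats go to South, Coastal.
South receives 6.

6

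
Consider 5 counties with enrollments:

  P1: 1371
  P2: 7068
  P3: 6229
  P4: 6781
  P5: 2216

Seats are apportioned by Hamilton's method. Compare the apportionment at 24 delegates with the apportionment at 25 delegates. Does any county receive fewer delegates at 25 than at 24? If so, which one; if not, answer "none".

At 24 seats: P1 2, P2 7, P3 6, P4 7, P5 2.
At 25 seats: P1 1, P2 8, P3 7, P4 7, P5 2.
P1 drops from 2 to 1.

P1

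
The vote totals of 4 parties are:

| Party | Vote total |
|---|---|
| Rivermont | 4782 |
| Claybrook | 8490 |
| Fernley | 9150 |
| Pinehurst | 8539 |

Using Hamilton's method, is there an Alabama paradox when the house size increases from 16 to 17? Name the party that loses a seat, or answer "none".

Rivermont

At 16 seats: Rivermont 3, Claybrook 4, Fernley 5, Pinehurst 4.
At 17 seats: Rivermont 2, Claybrook 5, Fernley 5, Pinehurst 5.
Rivermont drops from 3 to 2.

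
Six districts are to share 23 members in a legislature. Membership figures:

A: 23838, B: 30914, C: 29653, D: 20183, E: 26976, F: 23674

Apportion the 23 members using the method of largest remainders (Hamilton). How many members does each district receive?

A 4, B 5, C 4, D 3, E 4, F 3

Total 155238; standard divisor 155238/23 ≈ 6749.478.
Standard quotas: A 3.5318, B 4.5802, C 4.3934, D 2.9903, E 3.9968, F 3.5075.
Lower quotas: A 3, B 4, C 4, D 2, E 3, F 3 (sum 19, leaving 4 seats).
Remainders in descending order: E 0.9968, D 0.9903, B 0.5802, A 0.5318, F 0.5075, C 0.3934.
Largest remainders: E, D, B, A receive the extra seats.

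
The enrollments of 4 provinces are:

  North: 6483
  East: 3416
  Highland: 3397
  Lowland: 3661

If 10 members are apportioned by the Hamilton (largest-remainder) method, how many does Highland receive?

Total 16957; standard divisor 16957/10 ≈ 1695.7.
Standard quotas: North 3.8232, East 2.0145, Highland 2.0033, Lowland 2.1590.
Lower quotas: North 3, East 2, Highland 2, Lowland 2 (sum 9, leaving 1 seat).
Remainders in descending order: North 0.8232, Lowland 0.1590, East 0.0145, Highland 0.0033.
Largest remainder: North receives the extra seat.
Highland receives 2.

2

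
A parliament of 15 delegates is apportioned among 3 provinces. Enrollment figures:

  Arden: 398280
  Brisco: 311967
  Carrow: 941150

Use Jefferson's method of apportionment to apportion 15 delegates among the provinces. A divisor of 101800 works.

With modified divisor 101800: modified quotas Arden 3.912, Brisco 3.065, Carrow 9.245.
Rounding down: Arden 3, Brisco 3, Carrow 9 (total 15).

Arden 3; Brisco 3; Carrow 9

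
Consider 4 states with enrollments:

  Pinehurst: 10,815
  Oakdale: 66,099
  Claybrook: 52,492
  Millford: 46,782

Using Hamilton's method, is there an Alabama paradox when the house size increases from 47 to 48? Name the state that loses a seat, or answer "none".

none

At 47 seats: Pinehurst 3, Oakdale 18, Claybrook 14, Millford 12.
At 48 seats: Pinehurst 3, Oakdale 18, Claybrook 14, Millford 13.
No state's allocation decreased.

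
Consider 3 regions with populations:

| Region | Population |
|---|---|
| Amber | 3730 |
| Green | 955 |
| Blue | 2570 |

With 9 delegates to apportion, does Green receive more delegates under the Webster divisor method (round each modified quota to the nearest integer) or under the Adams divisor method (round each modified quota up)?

Webster: Amber 5, Green 1, Blue 3.
Adams: Amber 4, Green 2, Blue 3.
Green gets 1 under Webster and 2 under Adams.

Adams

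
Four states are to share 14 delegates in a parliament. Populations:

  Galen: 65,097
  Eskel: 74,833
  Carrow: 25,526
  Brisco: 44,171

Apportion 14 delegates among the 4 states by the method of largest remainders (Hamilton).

The standard divisor is 209627/14 ≈ 14973.357.
Standard quotas: Galen 4.3475, Eskel 4.9977, Carrow 1.7048, Brisco 2.9500.
Lower quotas: Galen 4, Eskel 4, Carrow 1, Brisco 2 (sum 11, leaving 3 seats).
Remainders in descending order: Eskel 0.9977, Brisco 0.9500, Carrow 0.7048, Galen 0.3475.
Largest remainders: Eskel, Brisco, Carrow receive the extra seats.

Galen: 4, Eskel: 5, Carrow: 2, Brisco: 3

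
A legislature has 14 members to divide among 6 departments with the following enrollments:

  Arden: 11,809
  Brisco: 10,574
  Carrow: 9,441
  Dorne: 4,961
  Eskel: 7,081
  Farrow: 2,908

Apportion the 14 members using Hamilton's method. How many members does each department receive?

The standard divisor is 46774/14 = 3341.
Standard quotas: Arden 3.5346, Brisco 3.1649, Carrow 2.8258, Dorne 1.4849, Eskel 2.1194, Farrow 0.8704.
Lower quotas: Arden 3, Brisco 3, Carrow 2, Dorne 1, Eskel 2, Farrow 0 (sum 11, leaving 3 seats).
Remainders in descending order: Farrow 0.8704, Carrow 0.8258, Arden 0.5346, Dorne 0.4849, Brisco 0.1649, Eskel 0.1194.
Largest remainders: Farrow, Carrow, Arden receive the extra seats.

Arden: 4; Brisco: 3; Carrow: 3; Dorne: 1; Eskel: 2; Farrow: 1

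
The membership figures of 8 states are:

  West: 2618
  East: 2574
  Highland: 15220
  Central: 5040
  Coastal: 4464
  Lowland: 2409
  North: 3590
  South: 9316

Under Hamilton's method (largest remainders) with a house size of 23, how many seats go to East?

1

The standard divisor is 45231/23 ≈ 1966.565.
Standard quotas: West 1.3313, East 1.3089, Highland 7.7394, Central 2.5628, Coastal 2.2699, Lowland 1.2250, North 1.8255, South 4.7372.
Lower quotas: West 1, East 1, Highland 7, Central 2, Coastal 2, Lowland 1, North 1, South 4 (sum 19, leaving 4 seats).
Remainders in descending order: North 0.8255, Highland 0.7394, South 0.7372, Central 0.5628, West 0.3313, East 0.3089, Coastal 0.2699, Lowland 0.2250.
Largest remainders: North, Highland, South, Central receive the extra seats.
East receives 1.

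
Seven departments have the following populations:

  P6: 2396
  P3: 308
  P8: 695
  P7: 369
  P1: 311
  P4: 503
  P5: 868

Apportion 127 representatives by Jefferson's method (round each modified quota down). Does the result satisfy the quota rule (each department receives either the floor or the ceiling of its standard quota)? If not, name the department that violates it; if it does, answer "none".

Standard quotas: P6 55.833, P3 7.177, P8 16.195, P7 8.599, P1 7.247, P4 11.721, P5 20.227.
Jefferson allocation: P6 57, P3 7, P8 16, P7 8, P1 7, P4 12, P5 20.
P6 has quota 55.833 (lower 55, upper 56) but receives 57 — outside the quota interval.

P6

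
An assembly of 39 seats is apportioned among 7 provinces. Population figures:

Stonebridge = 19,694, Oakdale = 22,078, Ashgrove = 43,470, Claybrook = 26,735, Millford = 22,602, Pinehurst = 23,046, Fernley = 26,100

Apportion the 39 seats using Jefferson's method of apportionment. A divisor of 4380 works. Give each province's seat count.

Stonebridge=4; Oakdale=5; Ashgrove=9; Claybrook=6; Millford=5; Pinehurst=5; Fernley=5

With modified divisor 4380: modified quotas Stonebridge 4.496, Oakdale 5.041, Ashgrove 9.925, Claybrook 6.104, Millford 5.160, Pinehurst 5.262, Fernley 5.959.
Rounding down: Stonebridge 4, Oakdale 5, Ashgrove 9, Claybrook 6, Millford 5, Pinehurst 5, Fernley 5 (total 39).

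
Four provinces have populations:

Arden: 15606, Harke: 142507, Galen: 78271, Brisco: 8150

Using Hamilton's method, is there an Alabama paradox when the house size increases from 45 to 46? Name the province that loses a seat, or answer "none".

Brisco

At 45 seats: Arden 3, Harke 26, Galen 14, Brisco 2.
At 46 seats: Arden 3, Harke 27, Galen 15, Brisco 1.
Brisco drops from 2 to 1.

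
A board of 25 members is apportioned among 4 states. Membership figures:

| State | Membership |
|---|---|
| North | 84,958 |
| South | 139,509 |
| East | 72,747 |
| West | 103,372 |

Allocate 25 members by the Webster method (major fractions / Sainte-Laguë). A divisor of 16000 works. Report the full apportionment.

With modified divisor 16000: modified quotas North 5.310, South 8.719, East 4.547, West 6.461.
Rounding to the nearest integer: North 5, South 9, East 5, West 6 (total 25).

North=5; South=9; East=5; West=6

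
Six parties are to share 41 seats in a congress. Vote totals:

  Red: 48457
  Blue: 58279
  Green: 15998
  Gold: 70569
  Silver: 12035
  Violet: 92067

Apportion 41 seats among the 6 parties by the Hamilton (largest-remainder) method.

Red: 7, Blue: 8, Green: 2, Gold: 10, Silver: 1, Violet: 13

The standard divisor is 297405/41 ≈ 7253.78.
Standard quotas: Red 6.6802, Blue 8.0343, Green 2.2055, Gold 9.7286, Silver 1.6591, Violet 12.6923.
Lower quotas: Red 6, Blue 8, Green 2, Gold 9, Silver 1, Violet 12 (sum 38, leaving 3 seats).
Remainders in descending order: Gold 0.7286, Violet 0.6923, Red 0.6802, Silver 0.6591, Green 0.2055, Blue 0.0343.
The surplus seats go to Gold, Violet, Red.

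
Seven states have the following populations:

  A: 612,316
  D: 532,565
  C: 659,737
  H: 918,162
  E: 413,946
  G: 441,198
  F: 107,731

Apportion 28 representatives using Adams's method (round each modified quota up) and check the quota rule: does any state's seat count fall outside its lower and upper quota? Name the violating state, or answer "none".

none

Standard quotas: A 4.652, D 4.046, C 5.012, H 6.975, E 3.145, G 3.352, F 0.818.
Adams allocation: A 5, D 4, C 5, H 7, E 3, G 3, F 1.
Every allocation lies between the lower and upper quota.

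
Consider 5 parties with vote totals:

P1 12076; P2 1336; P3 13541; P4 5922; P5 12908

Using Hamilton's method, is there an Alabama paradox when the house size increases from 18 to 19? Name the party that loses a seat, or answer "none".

none

At 18 seats: P1 5, P2 1, P3 5, P4 2, P5 5.
At 19 seats: P1 5, P2 1, P3 6, P4 2, P5 5.
No party's allocation decreased.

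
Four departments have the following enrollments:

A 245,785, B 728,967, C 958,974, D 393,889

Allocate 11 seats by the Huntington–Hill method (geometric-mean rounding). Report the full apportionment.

A=1; B=3; C=5; D=2

With divisor 212434: modified quotas A 1.157, B 3.431, C 4.514, D 1.854.
Geometric-mean thresholds: A √(1·2)=1.414, B √(3·4)=3.464, C √(4·5)=4.472, D √(1·2)=1.414.
Each quota rounded against its threshold gives A 1, B 3, C 5, D 2 (total 11).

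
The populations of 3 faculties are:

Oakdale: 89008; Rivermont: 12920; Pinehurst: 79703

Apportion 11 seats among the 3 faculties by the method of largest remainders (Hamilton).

Standard divisor: 181631 ÷ 11 ≈ 16511.909.
Standard quotas: Oakdale 5.3905, Rivermont 0.7825, Pinehurst 4.8270.
Lower quotas: Oakdale 5, Rivermont 0, Pinehurst 4 (sum 9, leaving 2 seats).
Remainders in descending order: Pinehurst 0.8270, Rivermont 0.7825, Oakdale 0.3905.
The surplus seats go to Pinehurst, Rivermont.

Oakdale 5, Rivermont 1, Pinehurst 5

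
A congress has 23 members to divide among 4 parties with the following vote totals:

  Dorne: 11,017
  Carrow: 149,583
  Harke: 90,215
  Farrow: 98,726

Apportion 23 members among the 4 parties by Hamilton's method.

Total 349541; standard divisor 349541/23 ≈ 15197.435.
Standard quotas: Dorne 0.7249, Carrow 9.8426, Harke 5.9362, Farrow 6.4962.
Lower quotas: Dorne 0, Carrow 9, Harke 5, Farrow 6 (sum 20, leaving 3 seats).
Remainders in descending order: Harke 0.9362, Carrow 0.8426, Dorne 0.7249, Farrow 0.4962.
The surplus seats go to Harke, Carrow, Dorne.

Dorne: 1; Carrow: 10; Harke: 6; Farrow: 6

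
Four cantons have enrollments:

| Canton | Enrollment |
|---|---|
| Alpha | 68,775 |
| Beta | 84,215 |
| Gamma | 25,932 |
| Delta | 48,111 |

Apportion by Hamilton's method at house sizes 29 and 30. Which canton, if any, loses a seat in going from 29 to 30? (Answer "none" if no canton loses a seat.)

At 29 seats: Alpha 9, Beta 11, Gamma 3, Delta 6.
At 30 seats: Alpha 9, Beta 11, Gamma 4, Delta 6.
No canton's allocation decreased.

none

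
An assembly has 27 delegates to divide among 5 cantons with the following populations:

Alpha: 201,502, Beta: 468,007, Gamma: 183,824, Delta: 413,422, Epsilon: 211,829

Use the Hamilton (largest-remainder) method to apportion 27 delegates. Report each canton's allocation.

Alpha 4; Beta 8; Gamma 3; Delta 8; Epsilon 4

Total 1478584; standard divisor 1478584/27 ≈ 54762.37.
Standard quotas: Alpha 3.6796, Beta 8.5461, Gamma 3.3568, Delta 7.5494, Epsilon 3.8681.
Lower quotas: Alpha 3, Beta 8, Gamma 3, Delta 7, Epsilon 3 (sum 24, leaving 3 seats).
Remainders in descending order: Epsilon 0.8681, Alpha 0.6796, Delta 0.5494, Beta 0.5461, Gamma 0.3568.
The surplus seats go to Epsilon, Alpha, Delta.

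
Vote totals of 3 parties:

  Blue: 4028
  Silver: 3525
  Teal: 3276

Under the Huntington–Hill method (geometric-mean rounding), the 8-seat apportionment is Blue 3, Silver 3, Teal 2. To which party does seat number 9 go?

Teal

Priority for the next seat is population ÷ (√(s·(s+1))).
Priorities: Blue 1162.783, Silver 1017.580, Teal 1337.421.
Highest priority: Teal.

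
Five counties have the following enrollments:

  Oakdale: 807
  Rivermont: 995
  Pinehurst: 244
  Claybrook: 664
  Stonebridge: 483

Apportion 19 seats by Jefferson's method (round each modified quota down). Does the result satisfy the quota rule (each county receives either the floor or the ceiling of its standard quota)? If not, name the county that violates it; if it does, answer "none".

none

Standard quotas: Oakdale 4.802, Rivermont 5.921, Pinehurst 1.452, Claybrook 3.951, Stonebridge 2.874.
Jefferson allocation: Oakdale 5, Rivermont 6, Pinehurst 1, Claybrook 4, Stonebridge 3.
Every allocation lies between the lower and upper quota.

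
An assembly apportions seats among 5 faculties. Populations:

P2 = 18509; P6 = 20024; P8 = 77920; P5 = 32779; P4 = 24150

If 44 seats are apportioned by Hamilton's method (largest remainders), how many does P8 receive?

Total 173382; standard divisor 173382/44 ≈ 3940.5.
Standard quotas: P2 4.6971, P6 5.0816, P8 19.7741, P5 8.3185, P4 6.1287.
Lower quotas: P2 4, P6 5, P8 19, P5 8, P4 6 (sum 42, leaving 2 seats).
Remainders in descending order: P8 0.7741, P2 0.6971, P5 0.3185, P4 0.1287, P6 0.0816.
Largest remainders: P8, P2 receive the extra seats.
P8 receives 20.

20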